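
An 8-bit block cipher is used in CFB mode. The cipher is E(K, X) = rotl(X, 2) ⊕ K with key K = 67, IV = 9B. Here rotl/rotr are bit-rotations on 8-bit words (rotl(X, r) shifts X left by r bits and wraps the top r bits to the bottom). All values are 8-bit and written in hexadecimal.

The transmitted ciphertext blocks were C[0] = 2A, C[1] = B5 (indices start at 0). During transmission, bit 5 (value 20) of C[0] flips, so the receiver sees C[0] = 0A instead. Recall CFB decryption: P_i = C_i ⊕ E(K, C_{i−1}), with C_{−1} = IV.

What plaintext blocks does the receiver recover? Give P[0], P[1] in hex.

P[0] = 03, P[1] = FA

Only C[0] changed, to 0A. In CFB, a change in C_i flips the same bit in P_i and garbles P_{i+1}. Decrypting the received ciphertext:
P[0]: E(K, 9B) = 09; 0A ⊕ 09 = 03.
P[1]: E(K, 0A) = 4F; B5 ⊕ 4F = FA.
Blocks that differ from the original plaintext: P[0], P[1].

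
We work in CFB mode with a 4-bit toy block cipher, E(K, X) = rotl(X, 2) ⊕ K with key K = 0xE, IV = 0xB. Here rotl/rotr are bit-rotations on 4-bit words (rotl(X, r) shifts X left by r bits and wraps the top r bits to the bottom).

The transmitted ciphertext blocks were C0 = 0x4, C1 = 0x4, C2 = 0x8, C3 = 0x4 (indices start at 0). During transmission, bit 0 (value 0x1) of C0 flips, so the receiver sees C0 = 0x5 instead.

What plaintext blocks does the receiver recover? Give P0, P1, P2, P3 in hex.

P0 = 0x5, P1 = 0xF, P2 = 0x7, P3 = 0x8

CFB decryption: P_i = C_i ⊕ E(K, C_{i−1}), with C_{−1} = IV.
Only C0 changed, to 0x5. In CFB, a change in C_i flips the same bit in P_i and garbles P_{i+1}. Decrypting the received ciphertext:
P0: E(K, 0xB) = 0x0; 0x5 ⊕ 0x0 = 0x5.
P1: E(K, 0x5) = 0xB; 0x4 ⊕ 0xB = 0xF.
P2: E(K, 0x4) = 0xF; 0x8 ⊕ 0xF = 0x7.
P3: E(K, 0x8) = 0xC; 0x4 ⊕ 0xC = 0x8.
Blocks that differ from the original plaintext: P0, P1.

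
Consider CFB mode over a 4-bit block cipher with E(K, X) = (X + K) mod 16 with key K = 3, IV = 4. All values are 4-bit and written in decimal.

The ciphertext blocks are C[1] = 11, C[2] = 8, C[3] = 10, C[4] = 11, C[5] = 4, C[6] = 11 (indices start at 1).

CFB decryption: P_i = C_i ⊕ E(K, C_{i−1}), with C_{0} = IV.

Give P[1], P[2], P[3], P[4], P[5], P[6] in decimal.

P[1]: E(K, 4) = 7; 11 ⊕ 7 = 12.
P[2]: E(K, 11) = 14; 8 ⊕ 14 = 6.
P[3]: E(K, 8) = 11; 10 ⊕ 11 = 1.
P[4]: E(K, 10) = 13; 11 ⊕ 13 = 6.
P[5]: E(K, 11) = 14; 4 ⊕ 14 = 10.
P[6]: E(K, 4) = 7; 11 ⊕ 7 = 12.

P[1] = 12, P[2] = 6, P[3] = 1, P[4] = 6, P[5] = 10, P[6] = 12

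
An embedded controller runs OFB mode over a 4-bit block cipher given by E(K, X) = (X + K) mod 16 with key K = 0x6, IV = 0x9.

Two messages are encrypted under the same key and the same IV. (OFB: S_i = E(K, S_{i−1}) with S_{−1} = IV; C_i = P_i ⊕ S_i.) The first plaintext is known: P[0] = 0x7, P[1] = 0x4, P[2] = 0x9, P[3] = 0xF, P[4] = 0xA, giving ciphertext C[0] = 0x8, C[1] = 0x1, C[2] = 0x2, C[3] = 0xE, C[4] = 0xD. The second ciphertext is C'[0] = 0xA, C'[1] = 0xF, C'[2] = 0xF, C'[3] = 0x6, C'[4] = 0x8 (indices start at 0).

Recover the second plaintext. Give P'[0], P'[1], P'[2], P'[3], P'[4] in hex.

P'[0] = 0x5, P'[1] = 0xA, P'[2] = 0x4, P'[3] = 0x7, P'[4] = 0xF

In OFB with a reused IV, both messages share the same keystream S_i, so C_i ⊕ C'_i = P_i ⊕ P'_i and thus P'_i = P_i ⊕ C_i ⊕ C'_i.
P'[0]: 0x7 ⊕ 0x8 ⊕ 0xA = 0x5.
P'[1]: 0x4 ⊕ 0x1 ⊕ 0xF = 0xA.
P'[2]: 0x9 ⊕ 0x2 ⊕ 0xF = 0x4.
P'[3]: 0xF ⊕ 0xE ⊕ 0x6 = 0x7.
P'[4]: 0xA ⊕ 0xD ⊕ 0x8 = 0xF.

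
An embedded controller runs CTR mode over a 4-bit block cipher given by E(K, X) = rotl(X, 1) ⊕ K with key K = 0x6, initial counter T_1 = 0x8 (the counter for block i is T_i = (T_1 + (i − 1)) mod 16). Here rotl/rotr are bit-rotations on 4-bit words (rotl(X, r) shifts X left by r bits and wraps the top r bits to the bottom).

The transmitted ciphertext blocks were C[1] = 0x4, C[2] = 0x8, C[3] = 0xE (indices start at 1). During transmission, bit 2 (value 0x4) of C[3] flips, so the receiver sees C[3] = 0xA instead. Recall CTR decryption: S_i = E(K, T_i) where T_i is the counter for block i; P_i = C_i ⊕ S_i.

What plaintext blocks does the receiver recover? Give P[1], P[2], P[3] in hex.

Only C[3] changed, to 0xA. In CTR, a change in C_i flips the same bit in P_i only; the keystream is unaffected. Decrypting the received ciphertext:
P[1]: T = 0x8, S = E(K, T) = 0x7; 0x4 ⊕ 0x7 = 0x3.
P[2]: T = 0x9, S = E(K, T) = 0x5; 0x8 ⊕ 0x5 = 0xD.
P[3]: T = 0xA, S = E(K, T) = 0x3; 0xA ⊕ 0x3 = 0x9.
Blocks that differ from the original plaintext: P[3].

P[1] = 0x3, P[2] = 0xD, P[3] = 0x9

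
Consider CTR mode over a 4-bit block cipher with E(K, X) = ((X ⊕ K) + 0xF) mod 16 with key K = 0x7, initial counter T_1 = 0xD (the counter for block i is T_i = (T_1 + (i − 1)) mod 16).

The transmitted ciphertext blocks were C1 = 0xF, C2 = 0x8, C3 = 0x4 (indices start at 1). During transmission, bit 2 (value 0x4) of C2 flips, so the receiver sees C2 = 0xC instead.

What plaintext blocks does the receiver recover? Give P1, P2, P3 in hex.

CTR decryption: S_i = E(K, T_i) where T_i is the counter for block i; P_i = C_i ⊕ S_i.
Only C2 changed, to 0xC. In CTR, a change in C_i flips the same bit in P_i only; the keystream is unaffected. Decrypting the received ciphertext:
P1: T = 0xD, S = E(K, T) = 0x9; 0xF ⊕ 0x9 = 0x6.
P2: T = 0xE, S = E(K, T) = 0x8; 0xC ⊕ 0x8 = 0x4.
P3: T = 0xF, S = E(K, T) = 0x7; 0x4 ⊕ 0x7 = 0x3.
Blocks that differ from the original plaintext: P2.

P1 = 0x6, P2 = 0x4, P3 = 0x3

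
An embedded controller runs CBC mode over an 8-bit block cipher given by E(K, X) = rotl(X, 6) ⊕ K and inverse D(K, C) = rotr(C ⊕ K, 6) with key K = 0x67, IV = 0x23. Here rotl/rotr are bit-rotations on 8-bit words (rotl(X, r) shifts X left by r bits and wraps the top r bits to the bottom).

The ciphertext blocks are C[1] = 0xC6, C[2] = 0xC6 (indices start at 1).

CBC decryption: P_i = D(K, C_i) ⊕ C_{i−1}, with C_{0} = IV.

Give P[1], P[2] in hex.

P[1] = 0xA5, P[2] = 0x40

P[1]: D(K, 0xC6) = 0x86; 0x86 ⊕ 0x23 = 0xA5.
P[2]: D(K, 0xC6) = 0x86; 0x86 ⊕ 0xC6 = 0x40.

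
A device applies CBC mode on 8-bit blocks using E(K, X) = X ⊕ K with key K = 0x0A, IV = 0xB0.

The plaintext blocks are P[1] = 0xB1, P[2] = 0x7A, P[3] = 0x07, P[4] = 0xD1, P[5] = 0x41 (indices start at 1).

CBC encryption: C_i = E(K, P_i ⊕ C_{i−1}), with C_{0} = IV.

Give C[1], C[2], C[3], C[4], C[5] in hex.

C[1] = 0x0B, C[2] = 0x7B, C[3] = 0x76, C[4] = 0xAD, C[5] = 0xE6

C[1]: P[1] ⊕ 0xB0 = 0x01; E(K, 0x01) = 0x0B.
C[2]: P[2] ⊕ 0x0B = 0x71; E(K, 0x71) = 0x7B.
C[3]: P[3] ⊕ 0x7B = 0x7C; E(K, 0x7C) = 0x76.
C[4]: P[4] ⊕ 0x76 = 0xA7; E(K, 0xA7) = 0xAD.
C[5]: P[5] ⊕ 0xAD = 0xEC; E(K, 0xEC) = 0xE6.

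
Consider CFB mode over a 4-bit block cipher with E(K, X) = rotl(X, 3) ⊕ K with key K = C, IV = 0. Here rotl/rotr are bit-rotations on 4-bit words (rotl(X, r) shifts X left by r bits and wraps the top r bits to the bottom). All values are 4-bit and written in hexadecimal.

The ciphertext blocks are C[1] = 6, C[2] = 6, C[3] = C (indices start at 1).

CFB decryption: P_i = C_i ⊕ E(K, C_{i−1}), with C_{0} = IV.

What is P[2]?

P[2] = 9

P[2]: E(K, 6) = F; 6 ⊕ F = 9.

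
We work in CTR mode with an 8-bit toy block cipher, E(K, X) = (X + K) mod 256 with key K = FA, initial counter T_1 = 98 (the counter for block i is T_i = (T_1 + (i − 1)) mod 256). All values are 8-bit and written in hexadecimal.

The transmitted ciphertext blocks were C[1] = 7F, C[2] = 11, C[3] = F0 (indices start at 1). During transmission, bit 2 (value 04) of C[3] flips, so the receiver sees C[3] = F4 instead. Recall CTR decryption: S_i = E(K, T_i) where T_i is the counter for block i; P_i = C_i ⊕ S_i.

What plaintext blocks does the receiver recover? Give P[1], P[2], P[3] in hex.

P[1] = ED, P[2] = 82, P[3] = 60

Only C[3] changed, to F4. In CTR, a change in C_i flips the same bit in P_i only; the keystream is unaffected. Decrypting the received ciphertext:
P[1]: T = 98, S = E(K, T) = 92; 7F ⊕ 92 = ED.
P[2]: T = 99, S = E(K, T) = 93; 11 ⊕ 93 = 82.
P[3]: T = 9A, S = E(K, T) = 94; F4 ⊕ 94 = 60.
Blocks that differ from the original plaintext: P[3].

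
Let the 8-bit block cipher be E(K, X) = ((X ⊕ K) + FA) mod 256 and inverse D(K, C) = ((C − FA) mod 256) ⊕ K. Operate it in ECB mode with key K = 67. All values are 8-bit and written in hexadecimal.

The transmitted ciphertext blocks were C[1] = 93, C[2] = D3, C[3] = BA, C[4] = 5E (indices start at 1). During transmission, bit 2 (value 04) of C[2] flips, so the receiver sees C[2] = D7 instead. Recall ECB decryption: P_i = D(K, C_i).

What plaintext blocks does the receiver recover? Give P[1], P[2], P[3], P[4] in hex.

P[1] = FE, P[2] = BA, P[3] = A7, P[4] = 03

Only C[2] changed, to D7. In ECB, a change in C_i affects only P_i. Decrypting the received ciphertext:
P[1]: D(K, 93) = FE.
P[2]: D(K, D7) = BA.
P[3]: D(K, BA) = A7.
P[4]: D(K, 5E) = 03.
Blocks that differ from the original plaintext: P[2].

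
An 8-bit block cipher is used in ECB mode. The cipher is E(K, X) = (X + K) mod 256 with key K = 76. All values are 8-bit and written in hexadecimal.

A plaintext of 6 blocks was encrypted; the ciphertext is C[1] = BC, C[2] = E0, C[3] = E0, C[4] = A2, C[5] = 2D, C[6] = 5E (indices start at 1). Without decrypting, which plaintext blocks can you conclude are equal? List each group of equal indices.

P[2] = P[3]

ECB encrypts each block independently with the same key, so equal ciphertext blocks imply equal plaintext blocks.
C[2] = C[3] = E0, so P[2] = P[3].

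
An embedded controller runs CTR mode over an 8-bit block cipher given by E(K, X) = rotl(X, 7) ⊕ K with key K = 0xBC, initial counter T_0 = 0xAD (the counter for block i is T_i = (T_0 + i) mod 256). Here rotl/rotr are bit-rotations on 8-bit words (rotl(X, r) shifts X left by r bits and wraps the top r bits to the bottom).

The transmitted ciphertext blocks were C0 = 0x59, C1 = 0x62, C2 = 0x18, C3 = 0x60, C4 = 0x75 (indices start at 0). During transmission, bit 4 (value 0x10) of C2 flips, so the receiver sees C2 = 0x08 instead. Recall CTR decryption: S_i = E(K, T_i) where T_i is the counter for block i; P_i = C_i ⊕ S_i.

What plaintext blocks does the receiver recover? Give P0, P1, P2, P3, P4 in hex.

Only C2 changed, to 0x08. In CTR, a change in C_i flips the same bit in P_i only; the keystream is unaffected. Decrypting the received ciphertext:
P0: T = 0xAD, S = E(K, T) = 0x6A; 0x59 ⊕ 0x6A = 0x33.
P1: T = 0xAE, S = E(K, T) = 0xEB; 0x62 ⊕ 0xEB = 0x89.
P2: T = 0xAF, S = E(K, T) = 0x6B; 0x08 ⊕ 0x6B = 0x63.
P3: T = 0xB0, S = E(K, T) = 0xE4; 0x60 ⊕ 0xE4 = 0x84.
P4: T = 0xB1, S = E(K, T) = 0x64; 0x75 ⊕ 0x64 = 0x11.
Blocks that differ from the original plaintext: P2.

P0 = 0x33, P1 = 0x89, P2 = 0x63, P3 = 0x84, P4 = 0x11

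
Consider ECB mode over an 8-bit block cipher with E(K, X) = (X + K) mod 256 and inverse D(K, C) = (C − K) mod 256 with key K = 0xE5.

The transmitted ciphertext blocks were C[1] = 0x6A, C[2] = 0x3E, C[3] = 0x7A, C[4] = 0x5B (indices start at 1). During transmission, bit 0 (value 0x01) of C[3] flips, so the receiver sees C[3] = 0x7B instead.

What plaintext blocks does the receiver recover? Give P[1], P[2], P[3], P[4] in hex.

P[1] = 0x85, P[2] = 0x59, P[3] = 0x96, P[4] = 0x76

ECB decryption: P_i = D(K, C_i).
Only C[3] changed, to 0x7B. In ECB, a change in C_i affects only P_i. Decrypting the received ciphertext:
P[1]: D(K, 0x6A) = 0x85.
P[2]: D(K, 0x3E) = 0x59.
P[3]: D(K, 0x7B) = 0x96.
P[4]: D(K, 0x5B) = 0x76.
Blocks that differ from the original plaintext: P[3].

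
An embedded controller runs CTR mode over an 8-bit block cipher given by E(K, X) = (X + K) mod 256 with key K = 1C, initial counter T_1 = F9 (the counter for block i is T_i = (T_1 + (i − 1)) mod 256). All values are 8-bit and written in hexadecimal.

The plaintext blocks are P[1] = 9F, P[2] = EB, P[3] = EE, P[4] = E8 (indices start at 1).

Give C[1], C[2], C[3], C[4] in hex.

C[1] = 8A, C[2] = FD, C[3] = F9, C[4] = F0

CTR encryption: S_i = E(K, T_i) where T_i is the counter for block i; C_i = P_i ⊕ S_i.
C[1]: T = F9, S = E(K, T) = 15; 9F ⊕ 15 = 8A.
C[2]: T = FA, S = E(K, T) = 16; EB ⊕ 16 = FD.
C[3]: T = FB, S = E(K, T) = 17; EE ⊕ 17 = F9.
C[4]: T = FC, S = E(K, T) = 18; E8 ⊕ 18 = F0.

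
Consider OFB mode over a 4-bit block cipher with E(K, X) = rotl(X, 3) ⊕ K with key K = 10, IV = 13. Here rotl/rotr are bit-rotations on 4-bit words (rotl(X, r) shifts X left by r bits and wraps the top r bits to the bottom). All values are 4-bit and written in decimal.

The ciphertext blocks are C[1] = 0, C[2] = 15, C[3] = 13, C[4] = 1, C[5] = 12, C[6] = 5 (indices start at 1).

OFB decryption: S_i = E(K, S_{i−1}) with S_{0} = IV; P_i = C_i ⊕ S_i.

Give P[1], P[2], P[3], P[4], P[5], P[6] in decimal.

P[1]: S = E(K, 13) = 4; 0 ⊕ 4 = 4.
P[2]: S = E(K, 4) = 8; 15 ⊕ 8 = 7.
P[3]: S = E(K, 8) = 14; 13 ⊕ 14 = 3.
P[4]: S = E(K, 14) = 13; 1 ⊕ 13 = 12.
P[5]: S = E(K, 13) = 4; 12 ⊕ 4 = 8.
P[6]: S = E(K, 4) = 8; 5 ⊕ 8 = 13.

P[1] = 4, P[2] = 7, P[3] = 3, P[4] = 12, P[5] = 8, P[6] = 13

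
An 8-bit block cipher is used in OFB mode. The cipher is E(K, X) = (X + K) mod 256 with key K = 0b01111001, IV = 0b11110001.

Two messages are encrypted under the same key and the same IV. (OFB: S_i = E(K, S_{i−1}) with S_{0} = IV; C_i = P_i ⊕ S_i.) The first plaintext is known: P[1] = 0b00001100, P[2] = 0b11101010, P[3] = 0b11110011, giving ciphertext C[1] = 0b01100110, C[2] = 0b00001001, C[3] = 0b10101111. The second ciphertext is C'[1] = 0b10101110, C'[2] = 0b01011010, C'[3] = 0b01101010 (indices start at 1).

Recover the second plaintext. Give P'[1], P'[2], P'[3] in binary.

P'[1] = 0b11000100, P'[2] = 0b10111001, P'[3] = 0b00110110

In OFB with a reused IV, both messages share the same keystream S_i, so C_i ⊕ C'_i = P_i ⊕ P'_i and thus P'_i = P_i ⊕ C_i ⊕ C'_i.
P'[1]: 0b00001100 ⊕ 0b01100110 ⊕ 0b10101110 = 0b11000100.
P'[2]: 0b11101010 ⊕ 0b00001001 ⊕ 0b01011010 = 0b10111001.
P'[3]: 0b11110011 ⊕ 0b10101111 ⊕ 0b01101010 = 0b00110110.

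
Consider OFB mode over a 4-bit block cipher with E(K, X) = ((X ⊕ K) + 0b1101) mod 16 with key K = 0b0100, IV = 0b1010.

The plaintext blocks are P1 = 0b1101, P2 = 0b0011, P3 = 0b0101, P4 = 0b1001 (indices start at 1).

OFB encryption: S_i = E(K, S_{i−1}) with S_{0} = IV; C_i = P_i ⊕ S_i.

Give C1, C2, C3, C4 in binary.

C1 = 0b0110, C2 = 0b1111, C3 = 0b0000, C4 = 0b0111

C1: S = E(K, 0b1010) = 0b1011; 0b1101 ⊕ 0b1011 = 0b0110.
C2: S = E(K, 0b1011) = 0b1100; 0b0011 ⊕ 0b1100 = 0b1111.
C3: S = E(K, 0b1100) = 0b0101; 0b0101 ⊕ 0b0101 = 0b0000.
C4: S = E(K, 0b0101) = 0b1110; 0b1001 ⊕ 0b1110 = 0b0111.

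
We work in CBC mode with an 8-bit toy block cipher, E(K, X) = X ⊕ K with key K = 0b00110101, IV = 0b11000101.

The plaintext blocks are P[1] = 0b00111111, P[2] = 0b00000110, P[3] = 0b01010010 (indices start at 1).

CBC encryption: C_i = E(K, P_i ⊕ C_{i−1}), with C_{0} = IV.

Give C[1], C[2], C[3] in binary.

C[1] = 0b11001111, C[2] = 0b11111100, C[3] = 0b10011011

C[1]: P[1] ⊕ 0b11000101 = 0b11111010; E(K, 0b11111010) = 0b11001111.
C[2]: P[2] ⊕ 0b11001111 = 0b11001001; E(K, 0b11001001) = 0b11111100.
C[3]: P[3] ⊕ 0b11111100 = 0b10101110; E(K, 0b10101110) = 0b10011011.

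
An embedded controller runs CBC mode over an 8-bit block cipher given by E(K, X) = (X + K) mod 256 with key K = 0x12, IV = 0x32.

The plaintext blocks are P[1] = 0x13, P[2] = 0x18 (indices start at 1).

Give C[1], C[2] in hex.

C[1] = 0x33, C[2] = 0x3D

CBC encryption: C_i = E(K, P_i ⊕ C_{i−1}), with C_{0} = IV.
C[1]: P[1] ⊕ 0x32 = 0x21; E(K, 0x21) = 0x33.
C[2]: P[2] ⊕ 0x33 = 0x2B; E(K, 0x2B) = 0x3D.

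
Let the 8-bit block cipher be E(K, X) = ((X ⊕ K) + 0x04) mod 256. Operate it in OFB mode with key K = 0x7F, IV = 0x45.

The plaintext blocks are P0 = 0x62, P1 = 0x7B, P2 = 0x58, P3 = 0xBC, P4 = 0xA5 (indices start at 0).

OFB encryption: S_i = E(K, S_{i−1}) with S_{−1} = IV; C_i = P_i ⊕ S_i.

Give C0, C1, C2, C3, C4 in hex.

C0 = 0x5C, C1 = 0x3E, C2 = 0x66, C3 = 0xF9, C4 = 0x9B

C0: S = E(K, 0x45) = 0x3E; 0x62 ⊕ 0x3E = 0x5C.
C1: S = E(K, 0x3E) = 0x45; 0x7B ⊕ 0x45 = 0x3E.
C2: S = E(K, 0x45) = 0x3E; 0x58 ⊕ 0x3E = 0x66.
C3: S = E(K, 0x3E) = 0x45; 0xBC ⊕ 0x45 = 0xF9.
C4: S = E(K, 0x45) = 0x3E; 0xA5 ⊕ 0x3E = 0x9B.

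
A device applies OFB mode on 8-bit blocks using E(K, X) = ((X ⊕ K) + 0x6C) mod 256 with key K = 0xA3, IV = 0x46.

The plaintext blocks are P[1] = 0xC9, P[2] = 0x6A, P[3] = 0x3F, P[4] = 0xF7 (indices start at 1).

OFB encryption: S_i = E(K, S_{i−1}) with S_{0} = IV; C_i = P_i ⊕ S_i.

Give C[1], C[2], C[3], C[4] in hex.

C[1] = 0x98, C[2] = 0x34, C[3] = 0x56, C[4] = 0xC1

C[1]: S = E(K, 0x46) = 0x51; 0xC9 ⊕ 0x51 = 0x98.
C[2]: S = E(K, 0x51) = 0x5E; 0x6A ⊕ 0x5E = 0x34.
C[3]: S = E(K, 0x5E) = 0x69; 0x3F ⊕ 0x69 = 0x56.
C[4]: S = E(K, 0x69) = 0x36; 0xF7 ⊕ 0x36 = 0xC1.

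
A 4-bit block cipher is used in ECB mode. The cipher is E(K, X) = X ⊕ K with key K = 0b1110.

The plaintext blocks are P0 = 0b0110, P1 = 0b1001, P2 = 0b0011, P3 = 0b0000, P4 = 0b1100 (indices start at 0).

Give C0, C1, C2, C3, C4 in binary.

ECB encryption: C_i = E(K, P_i).
C0: E(K, 0b0110) = 0b1000.
C1: E(K, 0b1001) = 0b0111.
C2: E(K, 0b0011) = 0b1101.
C3: E(K, 0b0000) = 0b1110.
C4: E(K, 0b1100) = 0b0010.

C0 = 0b1000, C1 = 0b0111, C2 = 0b1101, C3 = 0b1110, C4 = 0b0010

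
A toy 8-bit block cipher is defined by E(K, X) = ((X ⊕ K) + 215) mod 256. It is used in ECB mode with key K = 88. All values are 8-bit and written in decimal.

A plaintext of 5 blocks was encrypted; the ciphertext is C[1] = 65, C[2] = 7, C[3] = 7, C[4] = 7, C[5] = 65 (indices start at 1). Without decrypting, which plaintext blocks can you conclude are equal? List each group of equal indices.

P[1] = P[5]; P[2] = P[3] = P[4]

ECB encrypts each block independently with the same key, so equal ciphertext blocks imply equal plaintext blocks.
C[1] = C[5] = 65, so P[1] = P[5].
C[2] = C[3] = C[4] = 7, so P[2] = P[3] = P[4].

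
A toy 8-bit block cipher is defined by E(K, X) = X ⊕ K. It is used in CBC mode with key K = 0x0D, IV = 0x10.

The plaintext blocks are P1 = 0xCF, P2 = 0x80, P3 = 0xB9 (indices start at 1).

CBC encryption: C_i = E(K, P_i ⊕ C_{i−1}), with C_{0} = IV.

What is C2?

C2 = 0x5F

C1: P1 ⊕ 0x10 = 0xDF; E(K, 0xDF) = 0xD2.
C2: P2 ⊕ 0xD2 = 0x52; E(K, 0x52) = 0x5F.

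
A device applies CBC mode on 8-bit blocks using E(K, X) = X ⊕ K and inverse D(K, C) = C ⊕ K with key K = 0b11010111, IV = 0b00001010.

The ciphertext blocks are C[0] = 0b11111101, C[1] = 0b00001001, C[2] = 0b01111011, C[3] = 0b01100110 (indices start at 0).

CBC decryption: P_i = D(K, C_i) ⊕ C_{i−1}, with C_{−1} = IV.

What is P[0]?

P[0] = 0b00100000

P[0]: D(K, 0b11111101) = 0b00101010; 0b00101010 ⊕ 0b00001010 = 0b00100000.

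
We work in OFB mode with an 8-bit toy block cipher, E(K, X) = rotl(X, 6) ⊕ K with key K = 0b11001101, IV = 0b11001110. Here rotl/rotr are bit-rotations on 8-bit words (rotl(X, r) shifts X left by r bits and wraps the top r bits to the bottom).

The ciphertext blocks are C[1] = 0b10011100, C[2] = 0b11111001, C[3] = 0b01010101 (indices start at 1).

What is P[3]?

OFB decryption: S_i = E(K, S_{i−1}) with S_{0} = IV; P_i = C_i ⊕ S_i.
P[1]: S = E(K, 0b11001110) = 0b01111110; 0b10011100 ⊕ 0b01111110 = 0b11100010.
P[2]: S = E(K, 0b01111110) = 0b01010010; 0b11111001 ⊕ 0b01010010 = 0b10101011.
P[3]: S = E(K, 0b01010010) = 0b01011001; 0b01010101 ⊕ 0b01011001 = 0b00001100.

P[3] = 0b00001100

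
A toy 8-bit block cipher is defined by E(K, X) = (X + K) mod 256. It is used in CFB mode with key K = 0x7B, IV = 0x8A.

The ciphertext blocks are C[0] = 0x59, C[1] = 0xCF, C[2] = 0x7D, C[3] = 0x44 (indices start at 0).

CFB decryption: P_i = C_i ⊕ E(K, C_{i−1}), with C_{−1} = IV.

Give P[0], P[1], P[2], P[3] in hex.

P[0] = 0x5C, P[1] = 0x1B, P[2] = 0x37, P[3] = 0xBC

P[0]: E(K, 0x8A) = 0x05; 0x59 ⊕ 0x05 = 0x5C.
P[1]: E(K, 0x59) = 0xD4; 0xCF ⊕ 0xD4 = 0x1B.
P[2]: E(K, 0xCF) = 0x4A; 0x7D ⊕ 0x4A = 0x37.
P[3]: E(K, 0x7D) = 0xF8; 0x44 ⊕ 0xF8 = 0xBC.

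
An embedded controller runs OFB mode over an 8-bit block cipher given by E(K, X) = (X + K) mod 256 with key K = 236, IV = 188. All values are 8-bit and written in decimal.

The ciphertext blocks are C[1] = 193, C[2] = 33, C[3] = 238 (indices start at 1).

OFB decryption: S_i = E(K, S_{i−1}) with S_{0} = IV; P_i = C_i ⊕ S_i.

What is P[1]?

P[1] = 105

P[1]: S = E(K, 188) = 168; 193 ⊕ 168 = 105.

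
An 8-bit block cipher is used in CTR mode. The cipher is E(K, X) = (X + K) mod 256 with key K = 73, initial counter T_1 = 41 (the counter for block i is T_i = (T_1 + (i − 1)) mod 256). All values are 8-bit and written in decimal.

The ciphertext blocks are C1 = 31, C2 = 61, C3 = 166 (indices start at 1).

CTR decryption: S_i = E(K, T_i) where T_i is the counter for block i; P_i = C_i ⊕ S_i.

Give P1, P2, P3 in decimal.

P1: T = 41, S = E(K, T) = 114; 31 ⊕ 114 = 109.
P2: T = 42, S = E(K, T) = 115; 61 ⊕ 115 = 78.
P3: T = 43, S = E(K, T) = 116; 166 ⊕ 116 = 210.

P1 = 109, P2 = 78, P3 = 210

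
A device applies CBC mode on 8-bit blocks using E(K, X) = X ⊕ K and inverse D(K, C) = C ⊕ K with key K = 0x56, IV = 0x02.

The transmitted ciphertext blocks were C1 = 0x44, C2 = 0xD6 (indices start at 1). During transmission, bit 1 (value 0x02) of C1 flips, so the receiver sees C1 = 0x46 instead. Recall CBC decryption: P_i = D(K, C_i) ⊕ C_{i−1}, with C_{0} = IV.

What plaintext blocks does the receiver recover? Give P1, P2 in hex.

Only C1 changed, to 0x46. In CBC, a change in C_i garbles P_i and flips the same bit in P_{i+1}. Decrypting the received ciphertext:
P1: D(K, 0x46) = 0x10; 0x10 ⊕ 0x02 = 0x12.
P2: D(K, 0xD6) = 0x80; 0x80 ⊕ 0x46 = 0xC6.
Blocks that differ from the original plaintext: P1, P2.

P1 = 0x12, P2 = 0xC6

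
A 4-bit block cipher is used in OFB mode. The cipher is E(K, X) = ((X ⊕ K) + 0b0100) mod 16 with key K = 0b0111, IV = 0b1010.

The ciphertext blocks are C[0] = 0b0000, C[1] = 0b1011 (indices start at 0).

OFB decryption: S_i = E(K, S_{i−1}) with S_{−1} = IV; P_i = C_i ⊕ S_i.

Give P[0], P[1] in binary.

P[0]: S = E(K, 0b1010) = 0b0001; 0b0000 ⊕ 0b0001 = 0b0001.
P[1]: S = E(K, 0b0001) = 0b1010; 0b1011 ⊕ 0b1010 = 0b0001.

P[0] = 0b0001, P[1] = 0b0001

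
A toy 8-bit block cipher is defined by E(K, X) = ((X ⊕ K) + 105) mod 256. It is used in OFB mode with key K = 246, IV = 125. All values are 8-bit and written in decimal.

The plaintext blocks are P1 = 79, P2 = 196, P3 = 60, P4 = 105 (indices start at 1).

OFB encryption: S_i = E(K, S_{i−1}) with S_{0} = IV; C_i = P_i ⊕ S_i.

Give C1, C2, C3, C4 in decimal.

C1: S = E(K, 125) = 244; 79 ⊕ 244 = 187.
C2: S = E(K, 244) = 107; 196 ⊕ 107 = 175.
C3: S = E(K, 107) = 6; 60 ⊕ 6 = 58.
C4: S = E(K, 6) = 89; 105 ⊕ 89 = 48.

C1 = 187, C2 = 175, C3 = 58, C4 = 48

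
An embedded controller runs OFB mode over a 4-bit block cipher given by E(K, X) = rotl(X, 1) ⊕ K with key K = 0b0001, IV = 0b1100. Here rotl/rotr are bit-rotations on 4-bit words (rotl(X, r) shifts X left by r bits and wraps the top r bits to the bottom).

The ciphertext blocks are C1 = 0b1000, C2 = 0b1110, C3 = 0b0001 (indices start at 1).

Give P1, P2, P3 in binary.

OFB decryption: S_i = E(K, S_{i−1}) with S_{0} = IV; P_i = C_i ⊕ S_i.
P1: S = E(K, 0b1100) = 0b1000; 0b1000 ⊕ 0b1000 = 0b0000.
P2: S = E(K, 0b1000) = 0b0000; 0b1110 ⊕ 0b0000 = 0b1110.
P3: S = E(K, 0b0000) = 0b0001; 0b0001 ⊕ 0b0001 = 0b0000.

P1 = 0b0000, P2 = 0b1110, P3 = 0b0000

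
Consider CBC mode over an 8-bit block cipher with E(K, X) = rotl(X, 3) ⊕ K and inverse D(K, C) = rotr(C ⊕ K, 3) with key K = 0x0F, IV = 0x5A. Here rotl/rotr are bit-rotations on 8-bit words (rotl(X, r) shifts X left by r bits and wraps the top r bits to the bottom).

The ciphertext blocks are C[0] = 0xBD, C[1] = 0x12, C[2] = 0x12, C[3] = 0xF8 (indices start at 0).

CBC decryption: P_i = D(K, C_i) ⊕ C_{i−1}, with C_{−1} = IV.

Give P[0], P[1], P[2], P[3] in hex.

P[0] = 0x0C, P[1] = 0x1E, P[2] = 0xB1, P[3] = 0xEC

P[0]: D(K, 0xBD) = 0x56; 0x56 ⊕ 0x5A = 0x0C.
P[1]: D(K, 0x12) = 0xA3; 0xA3 ⊕ 0xBD = 0x1E.
P[2]: D(K, 0x12) = 0xA3; 0xA3 ⊕ 0x12 = 0xB1.
P[3]: D(K, 0xF8) = 0xFE; 0xFE ⊕ 0x12 = 0xEC.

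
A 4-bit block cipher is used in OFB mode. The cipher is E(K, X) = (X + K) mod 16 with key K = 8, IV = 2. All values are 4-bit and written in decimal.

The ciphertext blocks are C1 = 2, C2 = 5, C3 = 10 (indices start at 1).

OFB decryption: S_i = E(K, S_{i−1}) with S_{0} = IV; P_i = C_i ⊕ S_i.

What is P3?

P1: S = E(K, 2) = 10; 2 ⊕ 10 = 8.
P2: S = E(K, 10) = 2; 5 ⊕ 2 = 7.
P3: S = E(K, 2) = 10; 10 ⊕ 10 = 0.

P3 = 0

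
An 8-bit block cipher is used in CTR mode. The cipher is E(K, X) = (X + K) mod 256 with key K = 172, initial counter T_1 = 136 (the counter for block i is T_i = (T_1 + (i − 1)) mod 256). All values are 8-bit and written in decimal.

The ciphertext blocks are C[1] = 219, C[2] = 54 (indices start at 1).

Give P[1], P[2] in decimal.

CTR decryption: S_i = E(K, T_i) where T_i is the counter for block i; P_i = C_i ⊕ S_i.
P[1]: T = 136, S = E(K, T) = 52; 219 ⊕ 52 = 239.
P[2]: T = 137, S = E(K, T) = 53; 54 ⊕ 53 = 3.

P[1] = 239, P[2] = 3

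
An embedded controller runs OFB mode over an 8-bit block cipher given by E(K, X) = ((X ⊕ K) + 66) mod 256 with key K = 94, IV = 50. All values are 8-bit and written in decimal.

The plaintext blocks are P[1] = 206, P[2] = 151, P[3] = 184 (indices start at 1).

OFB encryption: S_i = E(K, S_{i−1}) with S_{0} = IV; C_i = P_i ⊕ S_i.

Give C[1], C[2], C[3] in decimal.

C[1]: S = E(K, 50) = 174; 206 ⊕ 174 = 96.
C[2]: S = E(K, 174) = 50; 151 ⊕ 50 = 165.
C[3]: S = E(K, 50) = 174; 184 ⊕ 174 = 22.

C[1] = 96, C[2] = 165, C[3] = 22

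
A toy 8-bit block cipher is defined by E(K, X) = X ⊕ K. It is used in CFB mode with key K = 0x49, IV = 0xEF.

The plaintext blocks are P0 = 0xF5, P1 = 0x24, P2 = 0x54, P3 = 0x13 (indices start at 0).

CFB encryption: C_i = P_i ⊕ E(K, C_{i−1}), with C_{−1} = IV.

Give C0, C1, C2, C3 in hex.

C0 = 0x53, C1 = 0x3E, C2 = 0x23, C3 = 0x79

C0: E(K, 0xEF) = 0xA6; 0xF5 ⊕ 0xA6 = 0x53.
C1: E(K, 0x53) = 0x1A; 0x24 ⊕ 0x1A = 0x3E.
C2: E(K, 0x3E) = 0x77; 0x54 ⊕ 0x77 = 0x23.
C3: E(K, 0x23) = 0x6A; 0x13 ⊕ 0x6A = 0x79.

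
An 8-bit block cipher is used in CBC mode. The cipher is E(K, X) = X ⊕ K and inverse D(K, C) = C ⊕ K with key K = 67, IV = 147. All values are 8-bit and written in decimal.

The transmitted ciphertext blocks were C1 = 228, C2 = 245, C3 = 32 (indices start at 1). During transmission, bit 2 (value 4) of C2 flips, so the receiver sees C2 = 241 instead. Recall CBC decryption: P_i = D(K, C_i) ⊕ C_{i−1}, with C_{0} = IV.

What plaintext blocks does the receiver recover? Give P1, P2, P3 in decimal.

Only C2 changed, to 241. In CBC, a change in C_i garbles P_i and flips the same bit in P_{i+1}. Decrypting the received ciphertext:
P1: D(K, 228) = 167; 167 ⊕ 147 = 52.
P2: D(K, 241) = 178; 178 ⊕ 228 = 86.
P3: D(K, 32) = 99; 99 ⊕ 241 = 146.
Blocks that differ from the original plaintext: P2, P3.

P1 = 52, P2 = 86, P3 = 146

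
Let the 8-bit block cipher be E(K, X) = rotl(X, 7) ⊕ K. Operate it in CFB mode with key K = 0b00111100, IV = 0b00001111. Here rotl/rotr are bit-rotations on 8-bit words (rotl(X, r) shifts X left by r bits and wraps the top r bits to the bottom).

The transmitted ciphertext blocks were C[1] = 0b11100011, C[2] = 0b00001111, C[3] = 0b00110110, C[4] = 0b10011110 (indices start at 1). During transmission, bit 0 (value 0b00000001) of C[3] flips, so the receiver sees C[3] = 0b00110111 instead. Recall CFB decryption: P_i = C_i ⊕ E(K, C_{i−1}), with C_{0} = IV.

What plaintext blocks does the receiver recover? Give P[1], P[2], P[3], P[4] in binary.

P[1] = 0b01011000, P[2] = 0b11000010, P[3] = 0b10001100, P[4] = 0b00111001

Only C[3] changed, to 0b00110111. In CFB, a change in C_i flips the same bit in P_i and garbles P_{i+1}. Decrypting the received ciphertext:
P[1]: E(K, 0b00001111) = 0b10111011; 0b11100011 ⊕ 0b10111011 = 0b01011000.
P[2]: E(K, 0b11100011) = 0b11001101; 0b00001111 ⊕ 0b11001101 = 0b11000010.
P[3]: E(K, 0b00001111) = 0b10111011; 0b00110111 ⊕ 0b10111011 = 0b10001100.
P[4]: E(K, 0b00110111) = 0b10100111; 0b10011110 ⊕ 0b10100111 = 0b00111001.
Blocks that differ from the original plaintext: P[3], P[4].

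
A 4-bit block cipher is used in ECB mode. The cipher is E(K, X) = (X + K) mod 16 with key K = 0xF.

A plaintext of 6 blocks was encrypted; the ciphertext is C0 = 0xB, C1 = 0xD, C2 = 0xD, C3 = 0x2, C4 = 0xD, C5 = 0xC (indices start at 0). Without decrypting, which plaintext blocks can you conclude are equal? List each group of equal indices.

P1 = P2 = P4

ECB encrypts each block independently with the same key, so equal ciphertext blocks imply equal plaintext blocks.
C1 = C2 = C4 = 0xD, so P1 = P2 = P4.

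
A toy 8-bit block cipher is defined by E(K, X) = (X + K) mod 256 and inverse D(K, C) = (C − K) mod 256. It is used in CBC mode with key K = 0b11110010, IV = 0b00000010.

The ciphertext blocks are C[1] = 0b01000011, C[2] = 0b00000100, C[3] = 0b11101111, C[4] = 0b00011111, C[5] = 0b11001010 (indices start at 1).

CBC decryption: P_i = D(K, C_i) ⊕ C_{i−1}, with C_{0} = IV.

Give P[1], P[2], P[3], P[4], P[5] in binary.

P[1]: D(K, 0b01000011) = 0b01010001; 0b01010001 ⊕ 0b00000010 = 0b01010011.
P[2]: D(K, 0b00000100) = 0b00010010; 0b00010010 ⊕ 0b01000011 = 0b01010001.
P[3]: D(K, 0b11101111) = 0b11111101; 0b11111101 ⊕ 0b00000100 = 0b11111001.
P[4]: D(K, 0b00011111) = 0b00101101; 0b00101101 ⊕ 0b11101111 = 0b11000010.
P[5]: D(K, 0b11001010) = 0b11011000; 0b11011000 ⊕ 0b00011111 = 0b11000111.

P[1] = 0b01010011, P[2] = 0b01010001, P[3] = 0b11111001, P[4] = 0b11000010, P[5] = 0b11000111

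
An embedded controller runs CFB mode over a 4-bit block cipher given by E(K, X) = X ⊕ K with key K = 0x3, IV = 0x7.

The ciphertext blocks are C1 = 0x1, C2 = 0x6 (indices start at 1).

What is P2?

CFB decryption: P_i = C_i ⊕ E(K, C_{i−1}), with C_{0} = IV.
P2: E(K, 0x1) = 0x2; 0x6 ⊕ 0x2 = 0x4.

P2 = 0x4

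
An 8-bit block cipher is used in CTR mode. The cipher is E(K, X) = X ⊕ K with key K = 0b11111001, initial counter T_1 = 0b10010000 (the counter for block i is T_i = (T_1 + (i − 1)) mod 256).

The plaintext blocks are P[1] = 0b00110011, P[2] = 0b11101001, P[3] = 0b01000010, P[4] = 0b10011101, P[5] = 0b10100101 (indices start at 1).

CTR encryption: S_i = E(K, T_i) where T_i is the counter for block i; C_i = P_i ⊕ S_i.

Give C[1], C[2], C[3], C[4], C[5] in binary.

C[1]: T = 0b10010000, S = E(K, T) = 0b01101001; 0b00110011 ⊕ 0b01101001 = 0b01011010.
C[2]: T = 0b10010001, S = E(K, T) = 0b01101000; 0b11101001 ⊕ 0b01101000 = 0b10000001.
C[3]: T = 0b10010010, S = E(K, T) = 0b01101011; 0b01000010 ⊕ 0b01101011 = 0b00101001.
C[4]: T = 0b10010011, S = E(K, T) = 0b01101010; 0b10011101 ⊕ 0b01101010 = 0b11110111.
C[5]: T = 0b10010100, S = E(K, T) = 0b01101101; 0b10100101 ⊕ 0b01101101 = 0b11001000.

C[1] = 0b01011010, C[2] = 0b10000001, C[3] = 0b00101001, C[4] = 0b11110111, C[5] = 0b11001000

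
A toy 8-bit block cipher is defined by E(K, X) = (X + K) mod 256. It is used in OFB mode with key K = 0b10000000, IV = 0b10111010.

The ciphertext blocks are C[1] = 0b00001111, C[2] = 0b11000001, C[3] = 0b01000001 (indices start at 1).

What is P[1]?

OFB decryption: S_i = E(K, S_{i−1}) with S_{0} = IV; P_i = C_i ⊕ S_i.
P[1]: S = E(K, 0b10111010) = 0b00111010; 0b00001111 ⊕ 0b00111010 = 0b00110101.

P[1] = 0b00110101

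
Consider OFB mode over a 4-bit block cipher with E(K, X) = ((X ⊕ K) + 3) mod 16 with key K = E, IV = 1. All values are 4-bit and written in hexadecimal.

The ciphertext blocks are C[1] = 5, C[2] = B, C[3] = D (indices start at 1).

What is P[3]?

P[3] = 9

OFB decryption: S_i = E(K, S_{i−1}) with S_{0} = IV; P_i = C_i ⊕ S_i.
P[1]: S = E(K, 1) = 2; 5 ⊕ 2 = 7.
P[2]: S = E(K, 2) = F; B ⊕ F = 4.
P[3]: S = E(K, F) = 4; D ⊕ 4 = 9.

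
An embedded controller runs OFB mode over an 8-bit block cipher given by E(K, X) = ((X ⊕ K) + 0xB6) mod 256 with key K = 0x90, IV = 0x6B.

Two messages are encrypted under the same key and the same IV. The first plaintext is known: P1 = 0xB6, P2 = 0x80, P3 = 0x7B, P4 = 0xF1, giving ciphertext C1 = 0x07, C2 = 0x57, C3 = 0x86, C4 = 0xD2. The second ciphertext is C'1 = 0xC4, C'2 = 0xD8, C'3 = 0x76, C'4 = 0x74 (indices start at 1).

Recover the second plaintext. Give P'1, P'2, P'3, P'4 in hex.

In OFB with a reused IV, both messages share the same keystream S_i, so C_i ⊕ C'_i = P_i ⊕ P'_i and thus P'_i = P_i ⊕ C_i ⊕ C'_i.
P'1: 0xB6 ⊕ 0x07 ⊕ 0xC4 = 0x75.
P'2: 0x80 ⊕ 0x57 ⊕ 0xD8 = 0x0F.
P'3: 0x7B ⊕ 0x86 ⊕ 0x76 = 0x8B.
P'4: 0xF1 ⊕ 0xD2 ⊕ 0x74 = 0x57.

P'1 = 0x75, P'2 = 0x0F, P'3 = 0x8B, P'4 = 0x57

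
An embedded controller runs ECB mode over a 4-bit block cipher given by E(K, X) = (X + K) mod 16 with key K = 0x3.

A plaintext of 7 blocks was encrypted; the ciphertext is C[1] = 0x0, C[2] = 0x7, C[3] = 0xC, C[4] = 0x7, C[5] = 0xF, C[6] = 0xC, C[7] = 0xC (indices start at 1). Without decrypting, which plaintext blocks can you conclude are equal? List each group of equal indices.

P[2] = P[4]; P[3] = P[6] = P[7]

ECB encrypts each block independently with the same key, so equal ciphertext blocks imply equal plaintext blocks.
C[2] = C[4] = 0x7, so P[2] = P[4].
C[3] = C[6] = C[7] = 0xC, so P[3] = P[6] = P[7].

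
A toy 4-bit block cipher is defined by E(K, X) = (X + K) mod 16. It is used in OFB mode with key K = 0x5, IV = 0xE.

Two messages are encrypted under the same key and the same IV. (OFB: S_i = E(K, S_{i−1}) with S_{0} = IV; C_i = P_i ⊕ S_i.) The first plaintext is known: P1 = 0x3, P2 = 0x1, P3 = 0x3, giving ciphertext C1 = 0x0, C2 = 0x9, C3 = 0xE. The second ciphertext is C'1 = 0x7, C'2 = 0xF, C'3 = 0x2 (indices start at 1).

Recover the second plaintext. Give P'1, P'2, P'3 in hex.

In OFB with a reused IV, both messages share the same keystream S_i, so C_i ⊕ C'_i = P_i ⊕ P'_i and thus P'_i = P_i ⊕ C_i ⊕ C'_i.
P'1: 0x3 ⊕ 0x0 ⊕ 0x7 = 0x4.
P'2: 0x1 ⊕ 0x9 ⊕ 0xF = 0x7.
P'3: 0x3 ⊕ 0xE ⊕ 0x2 = 0xF.

P'1 = 0x4, P'2 = 0x7, P'3 = 0xF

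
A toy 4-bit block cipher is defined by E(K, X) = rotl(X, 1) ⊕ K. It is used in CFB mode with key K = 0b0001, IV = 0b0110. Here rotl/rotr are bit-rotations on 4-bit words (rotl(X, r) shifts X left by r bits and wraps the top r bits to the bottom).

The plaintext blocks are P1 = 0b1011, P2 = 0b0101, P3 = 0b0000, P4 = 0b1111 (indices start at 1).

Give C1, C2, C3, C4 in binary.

C1 = 0b0110, C2 = 0b1000, C3 = 0b0000, C4 = 0b1110

CFB encryption: C_i = P_i ⊕ E(K, C_{i−1}), with C_{0} = IV.
C1: E(K, 0b0110) = 0b1101; 0b1011 ⊕ 0b1101 = 0b0110.
C2: E(K, 0b0110) = 0b1101; 0b0101 ⊕ 0b1101 = 0b1000.
C3: E(K, 0b1000) = 0b0000; 0b0000 ⊕ 0b0000 = 0b0000.
C4: E(K, 0b0000) = 0b0001; 0b1111 ⊕ 0b0001 = 0b1110.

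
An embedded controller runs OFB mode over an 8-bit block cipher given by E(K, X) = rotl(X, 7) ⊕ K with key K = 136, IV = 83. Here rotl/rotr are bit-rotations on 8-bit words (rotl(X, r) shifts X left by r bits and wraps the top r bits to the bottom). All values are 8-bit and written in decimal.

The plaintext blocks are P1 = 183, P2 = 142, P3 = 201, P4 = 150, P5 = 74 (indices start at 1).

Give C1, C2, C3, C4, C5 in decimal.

OFB encryption: S_i = E(K, S_{i−1}) with S_{0} = IV; C_i = P_i ⊕ S_i.
C1: S = E(K, 83) = 33; 183 ⊕ 33 = 150.
C2: S = E(K, 33) = 24; 142 ⊕ 24 = 150.
C3: S = E(K, 24) = 132; 201 ⊕ 132 = 77.
C4: S = E(K, 132) = 202; 150 ⊕ 202 = 92.
C5: S = E(K, 202) = 237; 74 ⊕ 237 = 167.

C1 = 150, C2 = 150, C3 = 77, C4 = 92, C5 = 167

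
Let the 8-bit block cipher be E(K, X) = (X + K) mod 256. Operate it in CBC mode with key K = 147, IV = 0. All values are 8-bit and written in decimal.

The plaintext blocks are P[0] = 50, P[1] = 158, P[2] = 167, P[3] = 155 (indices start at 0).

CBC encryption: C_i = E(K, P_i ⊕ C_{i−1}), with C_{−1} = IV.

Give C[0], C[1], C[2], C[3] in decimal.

C[0]: P[0] ⊕ 0 = 50; E(K, 50) = 197.
C[1]: P[1] ⊕ 197 = 91; E(K, 91) = 238.
C[2]: P[2] ⊕ 238 = 73; E(K, 73) = 220.
C[3]: P[3] ⊕ 220 = 71; E(K, 71) = 218.

C[0] = 197, C[1] = 238, C[2] = 220, C[3] = 218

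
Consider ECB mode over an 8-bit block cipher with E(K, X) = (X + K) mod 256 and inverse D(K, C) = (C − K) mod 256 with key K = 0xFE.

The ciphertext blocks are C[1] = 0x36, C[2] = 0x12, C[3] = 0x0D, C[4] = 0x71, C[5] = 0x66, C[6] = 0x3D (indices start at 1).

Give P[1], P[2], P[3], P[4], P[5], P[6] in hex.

P[1] = 0x38, P[2] = 0x14, P[3] = 0x0F, P[4] = 0x73, P[5] = 0x68, P[6] = 0x3F

ECB decryption: P_i = D(K, C_i).
P[1]: D(K, 0x36) = 0x38.
P[2]: D(K, 0x12) = 0x14.
P[3]: D(K, 0x0D) = 0x0F.
P[4]: D(K, 0x71) = 0x73.
P[5]: D(K, 0x66) = 0x68.
P[6]: D(K, 0x3D) = 0x3F.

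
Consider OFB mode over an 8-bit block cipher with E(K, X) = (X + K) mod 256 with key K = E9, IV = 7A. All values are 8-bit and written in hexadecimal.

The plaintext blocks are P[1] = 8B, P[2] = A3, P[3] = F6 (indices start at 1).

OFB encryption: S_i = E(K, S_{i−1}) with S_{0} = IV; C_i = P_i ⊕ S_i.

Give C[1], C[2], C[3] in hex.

C[1]: S = E(K, 7A) = 63; 8B ⊕ 63 = E8.
C[2]: S = E(K, 63) = 4C; A3 ⊕ 4C = EF.
C[3]: S = E(K, 4C) = 35; F6 ⊕ 35 = C3.

C[1] = E8, C[2] = EF, C[3] = C3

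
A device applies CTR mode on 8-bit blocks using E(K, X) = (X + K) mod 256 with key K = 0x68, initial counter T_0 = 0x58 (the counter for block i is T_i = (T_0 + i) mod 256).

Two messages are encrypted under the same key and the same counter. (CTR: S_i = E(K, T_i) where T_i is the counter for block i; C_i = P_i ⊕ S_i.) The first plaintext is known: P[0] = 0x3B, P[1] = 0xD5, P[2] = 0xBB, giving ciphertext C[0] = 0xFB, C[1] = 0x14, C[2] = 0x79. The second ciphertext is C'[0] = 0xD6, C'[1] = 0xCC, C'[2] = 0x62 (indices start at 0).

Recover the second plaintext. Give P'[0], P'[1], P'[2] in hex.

P'[0] = 0x16, P'[1] = 0x0D, P'[2] = 0xA0

In CTR with a reused counter, both messages share the same keystream S_i, so C_i ⊕ C'_i = P_i ⊕ P'_i and thus P'_i = P_i ⊕ C_i ⊕ C'_i.
P'[0]: 0x3B ⊕ 0xFB ⊕ 0xD6 = 0x16.
P'[1]: 0xD5 ⊕ 0x14 ⊕ 0xCC = 0x0D.
P'[2]: 0xBB ⊕ 0x79 ⊕ 0x62 = 0xA0.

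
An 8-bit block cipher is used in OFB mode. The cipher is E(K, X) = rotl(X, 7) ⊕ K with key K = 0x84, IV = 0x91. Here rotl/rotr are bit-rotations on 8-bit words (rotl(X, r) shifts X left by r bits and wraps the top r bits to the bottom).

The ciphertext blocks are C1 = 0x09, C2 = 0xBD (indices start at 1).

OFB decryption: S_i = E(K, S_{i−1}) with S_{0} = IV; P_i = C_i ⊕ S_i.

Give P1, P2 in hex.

P1 = 0x45, P2 = 0x1F

P1: S = E(K, 0x91) = 0x4C; 0x09 ⊕ 0x4C = 0x45.
P2: S = E(K, 0x4C) = 0xA2; 0xBD ⊕ 0xA2 = 0x1F.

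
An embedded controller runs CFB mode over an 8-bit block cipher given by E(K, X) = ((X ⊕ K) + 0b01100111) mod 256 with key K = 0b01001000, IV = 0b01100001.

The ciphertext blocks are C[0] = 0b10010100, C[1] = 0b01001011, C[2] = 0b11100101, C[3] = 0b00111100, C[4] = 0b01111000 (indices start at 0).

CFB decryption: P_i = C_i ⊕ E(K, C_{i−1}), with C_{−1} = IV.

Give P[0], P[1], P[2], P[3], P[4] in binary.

P[0]: E(K, 0b01100001) = 0b10010000; 0b10010100 ⊕ 0b10010000 = 0b00000100.
P[1]: E(K, 0b10010100) = 0b01000011; 0b01001011 ⊕ 0b01000011 = 0b00001000.
P[2]: E(K, 0b01001011) = 0b01101010; 0b11100101 ⊕ 0b01101010 = 0b10001111.
P[3]: E(K, 0b11100101) = 0b00010100; 0b00111100 ⊕ 0b00010100 = 0b00101000.
P[4]: E(K, 0b00111100) = 0b11011011; 0b01111000 ⊕ 0b11011011 = 0b10100011.

P[0] = 0b00000100, P[1] = 0b00001000, P[2] = 0b10001111, P[3] = 0b00101000, P[4] = 0b10100011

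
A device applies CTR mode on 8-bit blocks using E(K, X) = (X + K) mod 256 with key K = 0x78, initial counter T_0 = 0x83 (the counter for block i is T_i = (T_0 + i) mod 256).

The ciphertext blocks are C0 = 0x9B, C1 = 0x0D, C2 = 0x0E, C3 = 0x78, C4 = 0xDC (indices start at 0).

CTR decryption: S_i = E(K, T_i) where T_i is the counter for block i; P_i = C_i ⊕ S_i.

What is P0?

P0 = 0x60

P0: T = 0x83, S = E(K, T) = 0xFB; 0x9B ⊕ 0xFB = 0x60.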